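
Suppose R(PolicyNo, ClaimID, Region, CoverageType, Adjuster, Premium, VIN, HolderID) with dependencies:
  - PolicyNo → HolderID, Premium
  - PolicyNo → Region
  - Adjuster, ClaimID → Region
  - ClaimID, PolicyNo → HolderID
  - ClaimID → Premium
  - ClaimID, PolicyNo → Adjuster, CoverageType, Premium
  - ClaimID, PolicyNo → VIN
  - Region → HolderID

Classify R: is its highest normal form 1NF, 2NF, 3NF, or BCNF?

1NF

Candidate key: {ClaimID, PolicyNo}. Prime attributes: {ClaimID, PolicyNo}.
For PolicyNo → HolderID, Premium we have {PolicyNo}⁺ = {HolderID, PolicyNo, Premium, Region}; {PolicyNo} is not a superkey, so BCNF fails.
Because {HolderID, Premium} are non-prime and the left side of PolicyNo → HolderID, Premium is not a superkey, the relation is not in 3NF.
Since {ClaimID} ⊂ {ClaimID, PolicyNo} and {ClaimID}⁺ ⊇ {Premium} with {Premium} non-prime, there is a partial dependency; 2NF fails.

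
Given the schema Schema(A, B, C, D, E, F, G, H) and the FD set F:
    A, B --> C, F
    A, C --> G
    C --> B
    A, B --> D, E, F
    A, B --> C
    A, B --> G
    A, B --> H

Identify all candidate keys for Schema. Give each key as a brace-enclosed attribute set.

No FD produces {A}, so it must be in every candidate key.
Closure of {A, B} is {A, B, C, D, E, F, G, H}, the whole schema; {A, B} is a candidate key.
Closure of {A, C} is {A, B, C, D, E, F, G, H}, the whole schema; {A, C} is a candidate key.
No proper subset of any of these is a key, and no other minimal superkey exists.

{A, B}, {A, C}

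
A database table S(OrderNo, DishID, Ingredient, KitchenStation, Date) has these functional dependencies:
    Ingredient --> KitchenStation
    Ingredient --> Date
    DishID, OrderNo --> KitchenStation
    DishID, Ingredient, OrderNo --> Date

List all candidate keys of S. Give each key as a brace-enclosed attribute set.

{DishID, Ingredient, OrderNo}

{DishID, Ingredient, OrderNo} never appear on the right of any FD, so every key must include all of them.
Closure of {DishID, Ingredient, OrderNo} is {Date, DishID, Ingredient, KitchenStation, OrderNo}, the whole schema; {DishID, Ingredient, OrderNo} is a candidate key.
No other minimal set has full closure, so this is the only candidate key.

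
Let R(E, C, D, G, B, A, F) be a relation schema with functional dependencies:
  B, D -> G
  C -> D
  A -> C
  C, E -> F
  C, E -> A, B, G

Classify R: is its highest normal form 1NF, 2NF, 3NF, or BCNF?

1NF

Candidate keys: {A, E}, {C, E}. Prime attributes: {A, C, E}.
B, D -> G: {B, D}⁺ = {B, D, G}, which is not all of the attributes, so the left side is not a superkey — BCNF is violated.
Because {G} is non-prime and the left side of B, D -> G is not a superkey, the relation is not in 3NF.
The proper key subset {A} of {A, E} determines non-prime {D}, so the relation is not even in 2NF.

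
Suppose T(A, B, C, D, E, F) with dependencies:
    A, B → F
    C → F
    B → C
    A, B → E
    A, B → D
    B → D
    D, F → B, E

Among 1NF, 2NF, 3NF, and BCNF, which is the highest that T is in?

Candidate keys: {A, B}, {A, C, D}, {A, D, F}. Prime attributes: {A, B, C, D, F}.
For C → F we have {C}⁺ = {C, F}; {C} is not a superkey, so BCNF fails.
D, F → B, E has non-prime {E} on the right and a non-superkey on the left, so 3NF fails.
The proper key subset {B} of {A, B} determines non-prime {E}, so the relation is not even in 2NF.

1NF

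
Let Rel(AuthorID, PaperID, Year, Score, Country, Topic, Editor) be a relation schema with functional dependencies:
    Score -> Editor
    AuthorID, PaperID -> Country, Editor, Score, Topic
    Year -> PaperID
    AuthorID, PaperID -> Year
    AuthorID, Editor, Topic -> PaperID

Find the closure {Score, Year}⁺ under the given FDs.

Start with {Score, Year}.
Score -> Editor applies; add {Editor} → now {Editor, Score, Year}.
Year -> PaperID applies; add {PaperID} → now {Editor, PaperID, Score, Year}.
No further FD applies.

{Editor, PaperID, Score, Year}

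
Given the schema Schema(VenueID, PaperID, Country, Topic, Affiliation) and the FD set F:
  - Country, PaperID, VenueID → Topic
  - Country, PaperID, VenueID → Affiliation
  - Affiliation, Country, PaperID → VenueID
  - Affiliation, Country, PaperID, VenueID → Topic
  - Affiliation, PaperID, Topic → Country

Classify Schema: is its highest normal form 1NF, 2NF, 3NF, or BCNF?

Candidate keys: {Affiliation, Country, PaperID}, {Affiliation, PaperID, Topic}, {Country, PaperID, VenueID}. Prime attributes: {Affiliation, Country, PaperID, Topic, VenueID}.
Each dependency's left side is a superkey — BCNF holds.

BCNF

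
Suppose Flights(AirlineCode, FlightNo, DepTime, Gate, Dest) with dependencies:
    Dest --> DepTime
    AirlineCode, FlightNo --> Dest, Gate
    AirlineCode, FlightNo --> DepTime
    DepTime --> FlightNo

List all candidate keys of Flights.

{AirlineCode, DepTime}, {AirlineCode, Dest}, {AirlineCode, FlightNo}

{AirlineCode} never appears on the right of any FD, so every key must include it.
{AirlineCode, DepTime}⁺ = {AirlineCode, DepTime, Dest, FlightNo, Gate}, which is every attribute, so {AirlineCode, DepTime} is a candidate key.
{AirlineCode, Dest}⁺ = {AirlineCode, DepTime, Dest, FlightNo, Gate}, which is every attribute, so {AirlineCode, Dest} is a candidate key.
{AirlineCode, FlightNo}⁺ = {AirlineCode, DepTime, Dest, FlightNo, Gate}, which is every attribute, so {AirlineCode, FlightNo} is a candidate key.
These are minimal and exhaustive — every other superkey contains one of them.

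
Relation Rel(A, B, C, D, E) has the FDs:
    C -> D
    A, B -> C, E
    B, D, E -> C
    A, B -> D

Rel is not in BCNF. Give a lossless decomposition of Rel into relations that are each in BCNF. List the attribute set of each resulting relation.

{A, B, C, E}; {C, D}

Candidate key of the original relation: {A, B}.
In {A, B, C, D, E}, {C} is not a superkey ({C}⁺ restricted to this set is {C, D}), so split on C -> D into {C, D} and {A, B, C, E}.
{C, D}: every determinant is a superkey — BCNF.
{A, B, C, E}: every determinant is a superkey — BCNF.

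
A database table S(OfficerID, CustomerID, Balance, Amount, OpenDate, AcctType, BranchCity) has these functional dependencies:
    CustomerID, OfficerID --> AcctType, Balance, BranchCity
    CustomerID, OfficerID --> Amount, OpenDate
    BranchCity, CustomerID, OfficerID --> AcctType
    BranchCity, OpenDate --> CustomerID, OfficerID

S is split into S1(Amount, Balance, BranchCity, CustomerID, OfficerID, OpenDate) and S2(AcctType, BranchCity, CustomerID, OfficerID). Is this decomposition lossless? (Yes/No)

The shared attributes are {BranchCity, CustomerID, OfficerID} and {BranchCity, CustomerID, OfficerID}⁺ = {AcctType, Amount, Balance, BranchCity, CustomerID, OfficerID, OpenDate}.
S1 is contained in that closure, so S1 ∩ S2 --> S1 holds and the join is lossless.

Yes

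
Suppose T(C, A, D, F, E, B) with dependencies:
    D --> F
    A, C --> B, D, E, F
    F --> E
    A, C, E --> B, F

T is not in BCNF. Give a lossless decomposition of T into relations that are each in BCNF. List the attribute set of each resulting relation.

Candidate key of the original relation: {A, C}.
In {A, B, C, D, E, F}, {D} is not a superkey ({D}⁺ restricted to this set is {D, E, F}), so split on D --> E, F into {D, E, F} and {A, B, C, D}.
In {D, E, F}, {F} is not a superkey ({F}⁺ restricted to this set is {E, F}), so split on F --> E into {E, F} and {D, F}.
{E, F} is in BCNF.
{D, F} is in BCNF.
{A, B, C, D} is in BCNF.

{A, B, C, D}; {D, F}; {E, F}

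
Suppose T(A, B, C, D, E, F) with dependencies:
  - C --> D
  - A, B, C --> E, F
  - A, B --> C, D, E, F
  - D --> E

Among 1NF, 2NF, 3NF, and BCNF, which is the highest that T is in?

2NF

Candidate key: {A, B}. Prime attributes: {A, B}.
C --> D breaks BCNF: {C}⁺ = {C, D, E}, so {C} is not a superkey.
C --> D determines the non-prime attribute {D} from a non-superkey — 3NF is violated.
Checking every proper subset of each key, none determines a non-prime attribute — 2NF is satisfied.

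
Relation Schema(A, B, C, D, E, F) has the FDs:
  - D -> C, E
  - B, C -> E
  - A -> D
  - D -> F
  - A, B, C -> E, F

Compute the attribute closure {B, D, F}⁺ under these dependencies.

Start with {B, D, F}.
D -> C, E applies; add {C, E} → now {B, C, D, E, F}.
No further FD applies.

{B, C, D, E, F}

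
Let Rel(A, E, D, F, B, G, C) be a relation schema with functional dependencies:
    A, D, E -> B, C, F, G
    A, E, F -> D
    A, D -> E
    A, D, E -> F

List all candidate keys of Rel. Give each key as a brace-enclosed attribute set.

No FD produces {A}, so it must be in every candidate key.
{A, D} is a candidate key since {A, D}⁺ = {A, B, C, D, E, F, G} covers every attribute.
{A, E, F} is a candidate key since {A, E, F}⁺ = {A, B, C, D, E, F, G} covers every attribute.
These are minimal and exhaustive — every other superkey contains one of them.

{A, D}, {A, E, F}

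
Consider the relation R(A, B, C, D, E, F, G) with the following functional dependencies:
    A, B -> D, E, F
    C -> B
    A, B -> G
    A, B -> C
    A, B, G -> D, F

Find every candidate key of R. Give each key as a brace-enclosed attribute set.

{A, B}, {A, C}

Attributes never on any right-hand side: {A} — every candidate key must contain it.
{A, B}⁺ = {A, B, C, D, E, F, G}, which is every attribute, so {A, B} is a candidate key.
{A, C}⁺ = {A, B, C, D, E, F, G}, which is every attribute, so {A, C} is a candidate key.
Any other superkey properly contains one of these, so there are no further candidate keys.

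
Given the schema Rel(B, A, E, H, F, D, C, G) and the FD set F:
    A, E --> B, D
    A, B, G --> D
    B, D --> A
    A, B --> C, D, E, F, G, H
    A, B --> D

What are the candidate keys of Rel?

{A, B}, {A, E}, {B, D}

{A, B} is a candidate key since {A, B}⁺ = {A, B, C, D, E, F, G, H} covers every attribute.
{A, E} is a candidate key since {A, E}⁺ = {A, B, C, D, E, F, G, H} covers every attribute.
{B, D} is a candidate key since {B, D}⁺ = {A, B, C, D, E, F, G, H} covers every attribute.
No proper subset of any of these is a key, and no other minimal superkey exists.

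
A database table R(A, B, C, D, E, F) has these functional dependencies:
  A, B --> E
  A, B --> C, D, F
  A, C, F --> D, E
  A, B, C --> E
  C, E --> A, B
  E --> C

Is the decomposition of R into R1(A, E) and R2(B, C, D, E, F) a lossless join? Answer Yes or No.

R1 ∩ R2 = {E}; its closure under F is {A, B, C, D, E, F}.
R1 is contained in that closure, so R1 ∩ R2 --> R1 holds and the join is lossless.

Yes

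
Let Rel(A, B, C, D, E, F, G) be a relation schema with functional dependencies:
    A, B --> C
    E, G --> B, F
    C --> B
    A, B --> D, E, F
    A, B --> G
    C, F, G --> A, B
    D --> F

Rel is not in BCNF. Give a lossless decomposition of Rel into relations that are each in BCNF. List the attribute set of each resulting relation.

Candidate keys of the original relation: {A, B}, {A, C}, {A, E, G}, {C, D, G}, {C, E, G}, {C, F, G}.
{A, B, C, D, E, F, G}: {E, G} determines {B, E, F, G} here but is not a superkey — split on E, G --> B, F, giving {B, E, F, G} and {A, C, D, E, G}.
{B, E, F, G} has no BCNF violation.
{A, C, D, E, G} has no BCNF violation.

{A, C, D, E, G}; {B, E, F, G}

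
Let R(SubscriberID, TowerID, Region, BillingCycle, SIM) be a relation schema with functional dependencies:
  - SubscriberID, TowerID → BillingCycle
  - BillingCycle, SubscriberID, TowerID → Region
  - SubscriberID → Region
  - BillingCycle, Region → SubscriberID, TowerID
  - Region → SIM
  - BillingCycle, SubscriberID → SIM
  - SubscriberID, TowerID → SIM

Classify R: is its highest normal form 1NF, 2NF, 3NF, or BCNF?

Candidate keys: {BillingCycle, Region}, {BillingCycle, SubscriberID}, {SubscriberID, TowerID}. Prime attributes: {BillingCycle, Region, SubscriberID, TowerID}.
SubscriberID → Region: {SubscriberID}⁺ = {Region, SIM, SubscriberID}, which is not all of the attributes, so the left side is not a superkey — BCNF is violated.
Because {SIM} is non-prime and the left side of Region → SIM is not a superkey, the relation is not in 3NF.
The proper key subset {Region} of {BillingCycle, Region} determines non-prime {SIM}, so the relation is not even in 2NF.

1NF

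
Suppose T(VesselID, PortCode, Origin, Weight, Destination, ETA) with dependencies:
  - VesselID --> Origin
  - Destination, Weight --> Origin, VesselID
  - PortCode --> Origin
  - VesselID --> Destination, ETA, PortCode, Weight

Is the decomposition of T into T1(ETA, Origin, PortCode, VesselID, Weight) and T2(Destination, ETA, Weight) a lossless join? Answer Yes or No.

No

The shared attributes are {ETA, Weight} and {ETA, Weight}⁺ = {ETA, Weight}.
Neither T1 nor T2 is contained in that closure, so the decomposition is lossy.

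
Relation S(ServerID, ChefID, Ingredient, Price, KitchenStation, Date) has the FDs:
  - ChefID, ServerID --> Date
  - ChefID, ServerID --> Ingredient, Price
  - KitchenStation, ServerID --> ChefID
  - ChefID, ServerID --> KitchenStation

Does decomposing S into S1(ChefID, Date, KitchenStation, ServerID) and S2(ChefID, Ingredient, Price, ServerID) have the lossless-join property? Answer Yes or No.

S1 ∩ S2 = {ChefID, ServerID}; its closure under F is {ChefID, Date, Ingredient, KitchenStation, Price, ServerID}.
Since S1 ⊆ {ChefID, Date, Ingredient, KitchenStation, Price, ServerID}, the intersection is a superkey of S1; the decomposition is lossless.

Yes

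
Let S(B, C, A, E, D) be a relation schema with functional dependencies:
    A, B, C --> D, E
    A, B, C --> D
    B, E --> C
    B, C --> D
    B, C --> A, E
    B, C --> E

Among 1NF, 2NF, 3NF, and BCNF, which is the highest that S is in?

BCNF

Candidate keys: {B, C}, {B, E}. Prime attributes: {B, C, E}.
The left-hand side of every FD is a superkey, so BCNF is satisfied.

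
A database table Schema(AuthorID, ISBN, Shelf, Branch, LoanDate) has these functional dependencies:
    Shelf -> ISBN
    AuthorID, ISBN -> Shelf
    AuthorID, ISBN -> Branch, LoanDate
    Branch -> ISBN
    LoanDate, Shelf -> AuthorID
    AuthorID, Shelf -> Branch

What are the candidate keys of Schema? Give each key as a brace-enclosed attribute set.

{AuthorID, Branch}⁺ = {AuthorID, Branch, ISBN, LoanDate, Shelf} — all of the relation — so {AuthorID, Branch} is a candidate key.
{AuthorID, ISBN}⁺ = {AuthorID, Branch, ISBN, LoanDate, Shelf} — all of the relation — so {AuthorID, ISBN} is a candidate key.
{AuthorID, Shelf}⁺ = {AuthorID, Branch, ISBN, LoanDate, Shelf} — all of the relation — so {AuthorID, Shelf} is a candidate key.
{LoanDate, Shelf}⁺ = {AuthorID, Branch, ISBN, LoanDate, Shelf} — all of the relation — so {LoanDate, Shelf} is a candidate key.
Any other superkey properly contains one of these, so there are no further candidate keys.

{AuthorID, Branch}, {AuthorID, ISBN}, {AuthorID, Shelf}, {LoanDate, Shelf}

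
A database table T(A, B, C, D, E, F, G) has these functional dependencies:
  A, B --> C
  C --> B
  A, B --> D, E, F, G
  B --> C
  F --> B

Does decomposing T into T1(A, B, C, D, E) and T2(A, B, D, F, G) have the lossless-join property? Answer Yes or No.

Yes

The shared attributes are {A, B, D} and {A, B, D}⁺ = {A, B, C, D, E, F, G}.
This includes all of T1, so the common attributes are a superkey of T1 — the join is lossless.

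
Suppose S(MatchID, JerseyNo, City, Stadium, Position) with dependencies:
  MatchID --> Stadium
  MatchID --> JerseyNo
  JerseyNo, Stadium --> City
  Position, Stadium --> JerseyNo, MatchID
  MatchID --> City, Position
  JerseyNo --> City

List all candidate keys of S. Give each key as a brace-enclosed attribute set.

Closure of {MatchID} is {City, JerseyNo, MatchID, Position, Stadium}, the whole schema; {MatchID} is a candidate key.
Closure of {Position, Stadium} is {City, JerseyNo, MatchID, Position, Stadium}, the whole schema; {Position, Stadium} is a candidate key.
These are minimal and exhaustive — every other superkey contains one of them.

{MatchID}, {Position, Stadium}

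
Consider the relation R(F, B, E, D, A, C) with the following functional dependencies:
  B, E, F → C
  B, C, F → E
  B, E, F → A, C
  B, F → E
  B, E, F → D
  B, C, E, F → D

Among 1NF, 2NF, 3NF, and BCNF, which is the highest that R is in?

Candidate key: {B, F}. Prime attributes: {B, F}.
Each dependency's left side is a superkey — BCNF holds.

BCNF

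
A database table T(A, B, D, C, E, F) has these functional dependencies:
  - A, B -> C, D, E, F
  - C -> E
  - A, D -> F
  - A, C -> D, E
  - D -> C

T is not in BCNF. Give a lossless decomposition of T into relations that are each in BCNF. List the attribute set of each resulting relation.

Candidate key of the original relation: {A, B}.
Within {A, B, C, D, E, F}: {C}⁺ ∩ {A, B, C, D, E, F} = {C, E}, not the whole set, so C -> E violates BCNF; decompose into {C, E} and {A, B, C, D, F}.
{C, E} has no BCNF violation.
Within {A, B, C, D, F}: {A, D}⁺ ∩ {A, B, C, D, F} = {A, C, D, F}, not the whole set, so A, D -> C, F violates BCNF; decompose into {A, C, D, F} and {A, B, D}.
Within {A, C, D, F}: {D}⁺ ∩ {A, C, D, F} = {C, D}, not the whole set, so D -> C violates BCNF; decompose into {C, D} and {A, D, F}.
{C, D} has no BCNF violation.
{A, D, F} has no BCNF violation.
{A, B, D} has no BCNF violation.

{A, B, D}; {A, D, F}; {C, D}; {C, E}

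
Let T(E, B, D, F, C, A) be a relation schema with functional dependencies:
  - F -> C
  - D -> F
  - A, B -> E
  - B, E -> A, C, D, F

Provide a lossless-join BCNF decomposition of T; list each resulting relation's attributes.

Candidate keys of the original relation: {A, B}, {B, E}.
{A, B, C, D, E, F}: {F} determines {C, F} here but is not a superkey — split on F -> C, giving {C, F} and {A, B, D, E, F}.
{C, F} has no BCNF violation.
{A, B, D, E, F}: {D} determines {D, F} here but is not a superkey — split on D -> F, giving {D, F} and {A, B, D, E}.
{D, F} has no BCNF violation.
{A, B, D, E} has no BCNF violation.

{A, B, D, E}; {C, F}; {D, F}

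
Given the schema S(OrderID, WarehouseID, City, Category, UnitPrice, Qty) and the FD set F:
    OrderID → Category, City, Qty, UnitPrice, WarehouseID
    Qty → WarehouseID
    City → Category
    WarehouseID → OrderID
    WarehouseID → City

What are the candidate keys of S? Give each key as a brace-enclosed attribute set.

{OrderID}, {Qty}, {WarehouseID}

Closure of {OrderID} is {Category, City, OrderID, Qty, UnitPrice, WarehouseID}, the whole schema; {OrderID} is a candidate key.
Closure of {Qty} is {Category, City, OrderID, Qty, UnitPrice, WarehouseID}, the whole schema; {Qty} is a candidate key.
Closure of {WarehouseID} is {Category, City, OrderID, Qty, UnitPrice, WarehouseID}, the whole schema; {WarehouseID} is a candidate key.
These are minimal and exhaustive — every other superkey contains one of them.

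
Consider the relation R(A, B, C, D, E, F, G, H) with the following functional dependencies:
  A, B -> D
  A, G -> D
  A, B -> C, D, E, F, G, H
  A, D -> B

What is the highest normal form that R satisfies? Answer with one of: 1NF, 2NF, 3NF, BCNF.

BCNF

Candidate keys: {A, B}, {A, D}, {A, G}. Prime attributes: {A, B, D, G}.
The left-hand side of every FD is a superkey, so BCNF is satisfied.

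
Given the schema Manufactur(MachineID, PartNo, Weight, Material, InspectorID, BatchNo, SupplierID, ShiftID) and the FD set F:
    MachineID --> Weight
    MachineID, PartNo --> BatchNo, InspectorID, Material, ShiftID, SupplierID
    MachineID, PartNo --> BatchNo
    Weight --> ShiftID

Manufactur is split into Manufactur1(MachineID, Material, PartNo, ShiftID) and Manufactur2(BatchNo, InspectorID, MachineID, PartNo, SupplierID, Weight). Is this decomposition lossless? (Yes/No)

Yes

Manufactur1 ∩ Manufactur2 = {MachineID, PartNo}; its closure under F is {BatchNo, InspectorID, MachineID, Material, PartNo, ShiftID, SupplierID, Weight}.
This includes all of Manufactur1, so the common attributes are a superkey of Manufactur1 — the join is lossless.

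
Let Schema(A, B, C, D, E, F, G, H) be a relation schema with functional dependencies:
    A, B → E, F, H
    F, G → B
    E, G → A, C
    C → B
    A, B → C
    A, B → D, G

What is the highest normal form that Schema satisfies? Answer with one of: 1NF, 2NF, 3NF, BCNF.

3NF

Candidate keys: {A, B}, {A, C}, {A, F, G}, {E, G}. Prime attributes: {A, B, C, E, F, G}.
F, G → B: {F, G}⁺ = {B, F, G}, which is not all of the attributes, so the left side is not a superkey — BCNF is violated.
Its right-hand attributes {B} are all prime, as are those of every other non-superkey FD — the relation is in 3NF.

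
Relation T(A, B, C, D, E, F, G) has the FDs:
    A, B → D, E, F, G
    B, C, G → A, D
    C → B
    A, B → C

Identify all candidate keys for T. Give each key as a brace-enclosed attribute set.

{A, B}, {A, C}, {C, G}

Closure of {A, B} is {A, B, C, D, E, F, G}, the whole schema; {A, B} is a candidate key.
Closure of {A, C} is {A, B, C, D, E, F, G}, the whole schema; {A, C} is a candidate key.
Closure of {C, G} is {A, B, C, D, E, F, G}, the whole schema; {C, G} is a candidate key.
Any other superkey properly contains one of these, so there are no further candidate keys.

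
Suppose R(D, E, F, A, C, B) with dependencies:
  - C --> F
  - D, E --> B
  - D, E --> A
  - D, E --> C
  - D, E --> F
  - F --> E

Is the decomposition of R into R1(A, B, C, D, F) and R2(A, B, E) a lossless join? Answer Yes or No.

No

The shared attributes are {A, B} and {A, B}⁺ = {A, B}.
R1 ⊄ {A, B} and R2 ⊄ {A, B}, so the split is lossy.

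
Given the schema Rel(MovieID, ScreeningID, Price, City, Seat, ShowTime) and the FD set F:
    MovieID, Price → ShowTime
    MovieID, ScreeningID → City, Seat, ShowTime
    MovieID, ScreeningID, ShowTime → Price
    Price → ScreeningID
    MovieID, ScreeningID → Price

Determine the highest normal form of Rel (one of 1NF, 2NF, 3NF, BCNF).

Candidate keys: {MovieID, Price}, {MovieID, ScreeningID}. Prime attributes: {MovieID, Price, ScreeningID}.
For Price → ScreeningID we have {Price}⁺ = {Price, ScreeningID}; {Price} is not a superkey, so BCNF fails.
Its right-hand attributes {ScreeningID} are all prime, as are those of every other non-superkey FD — the relation is in 3NF.

3NF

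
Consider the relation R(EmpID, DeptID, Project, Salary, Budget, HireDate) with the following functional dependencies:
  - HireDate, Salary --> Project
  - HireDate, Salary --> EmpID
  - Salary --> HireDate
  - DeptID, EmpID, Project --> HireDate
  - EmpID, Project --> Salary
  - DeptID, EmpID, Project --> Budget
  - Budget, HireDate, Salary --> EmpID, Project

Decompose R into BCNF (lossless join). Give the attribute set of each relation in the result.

{Budget, DeptID, Salary}; {EmpID, HireDate, Project, Salary}

Candidate keys of the original relation: {DeptID, EmpID, Project}, {DeptID, Salary}.
{Budget, DeptID, EmpID, HireDate, Project, Salary}: {HireDate, Salary} determines {EmpID, HireDate, Project, Salary} here but is not a superkey — split on HireDate, Salary --> EmpID, Project, giving {EmpID, HireDate, Project, Salary} and {Budget, DeptID, HireDate, Salary}.
{EmpID, HireDate, Project, Salary} is in BCNF.
{Budget, DeptID, HireDate, Salary}: {Salary} determines {HireDate, Salary} here but is not a superkey — split on Salary --> HireDate, giving {HireDate, Salary} and {Budget, DeptID, Salary}.
{HireDate, Salary} is in BCNF.
{Budget, DeptID, Salary} is in BCNF.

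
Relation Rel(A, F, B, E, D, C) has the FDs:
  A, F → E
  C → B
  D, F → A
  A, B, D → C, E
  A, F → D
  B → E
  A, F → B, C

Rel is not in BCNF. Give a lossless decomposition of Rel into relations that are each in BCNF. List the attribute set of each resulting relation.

{A, C, D, F}; {B, C}; {B, E}

Candidate keys of the original relation: {A, F}, {D, F}.
In {A, B, C, D, E, F}, {C} is not a superkey ({C}⁺ restricted to this set is {B, C, E}), so split on C → B, E into {B, C, E} and {A, C, D, F}.
In {B, C, E}, {B} is not a superkey ({B}⁺ restricted to this set is {B, E}), so split on B → E into {B, E} and {B, C}.
{B, E} has no BCNF violation.
{B, C} has no BCNF violation.
{A, C, D, F} has no BCNF violation.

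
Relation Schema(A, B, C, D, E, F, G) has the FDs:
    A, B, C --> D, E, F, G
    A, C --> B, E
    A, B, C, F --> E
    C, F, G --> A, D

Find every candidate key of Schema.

{A, C}, {C, F, G}

Attributes never on any right-hand side: {C} — every candidate key must contain it.
Closure of {A, C} is {A, B, C, D, E, F, G}, the whole schema; {A, C} is a candidate key.
Closure of {C, F, G} is {A, B, C, D, E, F, G}, the whole schema; {C, F, G} is a candidate key.
No proper subset of any of these is a key, and no other minimal superkey exists.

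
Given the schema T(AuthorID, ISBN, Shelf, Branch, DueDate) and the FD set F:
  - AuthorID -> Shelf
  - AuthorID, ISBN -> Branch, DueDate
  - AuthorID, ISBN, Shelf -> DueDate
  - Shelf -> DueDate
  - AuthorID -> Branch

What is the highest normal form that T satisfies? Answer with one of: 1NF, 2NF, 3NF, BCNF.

1NF

Candidate key: {AuthorID, ISBN}. Prime attributes: {AuthorID, ISBN}.
For AuthorID -> Shelf we have {AuthorID}⁺ = {AuthorID, Branch, DueDate, Shelf}; {AuthorID} is not a superkey, so BCNF fails.
AuthorID -> Shelf has non-prime {Shelf} on the right and a non-superkey on the left, so 3NF fails.
The proper key subset {AuthorID} of {AuthorID, ISBN} determines non-prime {Branch, DueDate, Shelf}, so the relation is not even in 2NF.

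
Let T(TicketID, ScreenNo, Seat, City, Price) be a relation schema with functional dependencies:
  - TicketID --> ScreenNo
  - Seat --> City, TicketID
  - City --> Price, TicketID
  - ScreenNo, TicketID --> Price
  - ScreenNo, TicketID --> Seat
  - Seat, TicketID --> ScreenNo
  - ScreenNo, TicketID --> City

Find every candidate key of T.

{City}⁺ = {City, Price, ScreenNo, Seat, TicketID} — all of the relation — so {City} is a candidate key.
{Seat}⁺ = {City, Price, ScreenNo, Seat, TicketID} — all of the relation — so {Seat} is a candidate key.
{TicketID}⁺ = {City, Price, ScreenNo, Seat, TicketID} — all of the relation — so {TicketID} is a candidate key.
Any other superkey properly contains one of these, so there are no further candidate keys.

{City}, {Seat}, {TicketID}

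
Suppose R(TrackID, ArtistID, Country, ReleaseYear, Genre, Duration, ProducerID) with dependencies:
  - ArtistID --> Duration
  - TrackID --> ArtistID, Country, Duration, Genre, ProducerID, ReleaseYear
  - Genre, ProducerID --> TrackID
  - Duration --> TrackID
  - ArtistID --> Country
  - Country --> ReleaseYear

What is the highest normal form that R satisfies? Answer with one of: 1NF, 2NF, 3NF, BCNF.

Candidate keys: {ArtistID}, {Duration}, {Genre, ProducerID}, {TrackID}. Prime attributes: {ArtistID, Duration, Genre, ProducerID, TrackID}.
Country --> ReleaseYear: {Country}⁺ = {Country, ReleaseYear}, which is not all of the attributes, so the left side is not a superkey — BCNF is violated.
Country --> ReleaseYear determines the non-prime attribute {ReleaseYear} from a non-superkey — 3NF is violated.
No non-prime attribute depends on a proper subset of any candidate key, so 2NF holds.

2NF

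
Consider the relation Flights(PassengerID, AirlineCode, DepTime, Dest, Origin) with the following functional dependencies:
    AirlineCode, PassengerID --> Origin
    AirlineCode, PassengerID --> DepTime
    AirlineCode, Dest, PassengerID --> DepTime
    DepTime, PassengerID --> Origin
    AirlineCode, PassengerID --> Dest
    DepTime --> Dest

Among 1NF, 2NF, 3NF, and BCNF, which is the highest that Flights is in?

Candidate key: {AirlineCode, PassengerID}. Prime attributes: {AirlineCode, PassengerID}.
DepTime, PassengerID --> Origin breaks BCNF: {DepTime, PassengerID}⁺ = {DepTime, Dest, Origin, PassengerID}, so {DepTime, PassengerID} is not a superkey.
DepTime, PassengerID --> Origin has non-prime {Origin} on the right and a non-superkey on the left, so 3NF fails.
No proper subset of a key has a non-prime attribute in its closure, so there is no partial dependency; 2NF holds.

2NF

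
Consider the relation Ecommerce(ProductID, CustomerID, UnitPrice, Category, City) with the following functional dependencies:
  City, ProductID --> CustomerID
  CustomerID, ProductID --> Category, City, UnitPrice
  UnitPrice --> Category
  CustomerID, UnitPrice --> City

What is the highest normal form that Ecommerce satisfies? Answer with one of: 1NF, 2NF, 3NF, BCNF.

2NF

Candidate keys: {City, ProductID}, {CustomerID, ProductID}. Prime attributes: {City, CustomerID, ProductID}.
For UnitPrice --> Category we have {UnitPrice}⁺ = {Category, UnitPrice}; {UnitPrice} is not a superkey, so BCNF fails.
UnitPrice --> Category determines the non-prime attribute {Category} from a non-superkey — 3NF is violated.
No non-prime attribute depends on a proper subset of any candidate key, so 2NF holds.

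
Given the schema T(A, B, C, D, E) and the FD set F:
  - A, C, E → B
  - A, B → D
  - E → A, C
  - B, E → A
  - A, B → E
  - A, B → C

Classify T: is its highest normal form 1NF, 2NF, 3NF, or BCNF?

BCNF

Candidate keys: {A, B}, {E}. Prime attributes: {A, B, E}.
The left-hand side of every FD is a superkey, so BCNF is satisfied.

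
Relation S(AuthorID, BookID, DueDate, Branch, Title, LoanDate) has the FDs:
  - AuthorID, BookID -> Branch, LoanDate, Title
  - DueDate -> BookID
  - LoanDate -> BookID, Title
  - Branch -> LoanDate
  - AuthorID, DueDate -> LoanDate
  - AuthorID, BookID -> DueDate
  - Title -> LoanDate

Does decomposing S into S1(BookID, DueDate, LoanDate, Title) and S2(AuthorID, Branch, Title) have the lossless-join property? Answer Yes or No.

No

Common attributes: {Title}; their closure is {BookID, LoanDate, Title}.
The closure covers neither S1 nor S2 entirely; the join is not lossless.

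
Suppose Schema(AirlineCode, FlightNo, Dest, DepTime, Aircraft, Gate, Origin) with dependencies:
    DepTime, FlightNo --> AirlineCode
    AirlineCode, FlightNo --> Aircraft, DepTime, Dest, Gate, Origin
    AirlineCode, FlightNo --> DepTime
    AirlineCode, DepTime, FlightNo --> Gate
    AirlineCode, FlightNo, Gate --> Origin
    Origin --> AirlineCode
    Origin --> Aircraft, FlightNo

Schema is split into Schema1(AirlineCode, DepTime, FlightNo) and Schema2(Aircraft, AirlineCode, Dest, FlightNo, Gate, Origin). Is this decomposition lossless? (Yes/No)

The shared attributes are {AirlineCode, FlightNo} and {AirlineCode, FlightNo}⁺ = {Aircraft, AirlineCode, DepTime, Dest, FlightNo, Gate, Origin}.
This includes all of Schema1, so the common attributes are a superkey of Schema1 — the join is lossless.

Yes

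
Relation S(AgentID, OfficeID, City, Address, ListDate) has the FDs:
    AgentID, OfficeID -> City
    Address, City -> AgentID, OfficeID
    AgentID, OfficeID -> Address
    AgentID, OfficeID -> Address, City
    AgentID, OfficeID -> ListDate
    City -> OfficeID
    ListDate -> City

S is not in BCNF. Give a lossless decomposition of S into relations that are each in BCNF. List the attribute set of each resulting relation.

Candidate keys of the original relation: {Address, City}, {Address, ListDate}, {AgentID, City}, {AgentID, ListDate}, {AgentID, OfficeID}.
{Address, AgentID, City, ListDate, OfficeID}: {City} determines {City, OfficeID} here but is not a superkey — split on City -> OfficeID, giving {City, OfficeID} and {Address, AgentID, City, ListDate}.
{City, OfficeID} is in BCNF.
{Address, AgentID, City, ListDate}: {ListDate} determines {City, ListDate} here but is not a superkey — split on ListDate -> City, giving {City, ListDate} and {Address, AgentID, ListDate}.
{City, ListDate} is in BCNF.
{Address, AgentID, ListDate} is in BCNF.

{Address, AgentID, ListDate}; {City, ListDate}; {City, OfficeID}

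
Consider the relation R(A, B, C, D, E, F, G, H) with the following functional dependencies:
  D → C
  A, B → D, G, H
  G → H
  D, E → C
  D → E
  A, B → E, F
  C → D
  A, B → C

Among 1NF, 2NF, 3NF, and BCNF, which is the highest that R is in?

2NF

Candidate key: {A, B}. Prime attributes: {A, B}.
For D → C we have {D}⁺ = {C, D, E}; {D} is not a superkey, so BCNF fails.
D → C determines the non-prime attribute {C} from a non-superkey — 3NF is violated.
Checking every proper subset of each key, none determines a non-prime attribute — 2NF is satisfied.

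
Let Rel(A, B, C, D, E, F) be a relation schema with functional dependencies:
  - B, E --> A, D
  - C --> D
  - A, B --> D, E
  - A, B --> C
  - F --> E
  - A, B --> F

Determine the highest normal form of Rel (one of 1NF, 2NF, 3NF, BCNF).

Candidate keys: {A, B}, {B, E}, {B, F}. Prime attributes: {A, B, E, F}.
C --> D breaks BCNF: {C}⁺ = {C, D}, so {C} is not a superkey.
C --> D has non-prime {D} on the right and a non-superkey on the left, so 3NF fails.
No proper subset of a key has a non-prime attribute in its closure, so there is no partial dependency; 2NF holds.

2NF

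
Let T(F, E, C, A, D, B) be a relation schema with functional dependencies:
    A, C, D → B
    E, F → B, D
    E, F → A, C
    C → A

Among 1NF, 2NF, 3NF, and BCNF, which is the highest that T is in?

2NF

Candidate key: {E, F}. Prime attributes: {E, F}.
For A, C, D → B we have {A, C, D}⁺ = {A, B, C, D}; {A, C, D} is not a superkey, so BCNF fails.
A, C, D → B has non-prime {B} on the right and a non-superkey on the left, so 3NF fails.
No non-prime attribute depends on a proper subset of any candidate key, so 2NF holds.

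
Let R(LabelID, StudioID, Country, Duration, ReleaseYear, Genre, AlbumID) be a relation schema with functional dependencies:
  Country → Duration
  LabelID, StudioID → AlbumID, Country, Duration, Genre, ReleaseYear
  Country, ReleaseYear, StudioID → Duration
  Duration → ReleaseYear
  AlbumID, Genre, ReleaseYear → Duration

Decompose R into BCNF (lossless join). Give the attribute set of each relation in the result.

{AlbumID, Country, Genre, LabelID, StudioID}; {Country, Duration}; {Duration, ReleaseYear}

Candidate key of the original relation: {LabelID, StudioID}.
In {AlbumID, Country, Duration, Genre, LabelID, ReleaseYear, StudioID}, {Country} is not a superkey ({Country}⁺ restricted to this set is {Country, Duration, ReleaseYear}), so split on Country → Duration, ReleaseYear into {Country, Duration, ReleaseYear} and {AlbumID, Country, Genre, LabelID, StudioID}.
In {Country, Duration, ReleaseYear}, {Duration} is not a superkey ({Duration}⁺ restricted to this set is {Duration, ReleaseYear}), so split on Duration → ReleaseYear into {Duration, ReleaseYear} and {Country, Duration}.
{Duration, ReleaseYear}: every determinant is a superkey — BCNF.
{Country, Duration}: every determinant is a superkey — BCNF.
{AlbumID, Country, Genre, LabelID, StudioID}: every determinant is a superkey — BCNF.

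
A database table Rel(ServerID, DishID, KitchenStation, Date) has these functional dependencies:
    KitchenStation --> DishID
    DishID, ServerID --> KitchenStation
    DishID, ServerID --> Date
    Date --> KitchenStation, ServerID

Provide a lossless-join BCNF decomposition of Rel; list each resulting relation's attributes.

{Date, KitchenStation, ServerID}; {DishID, KitchenStation}

Candidate keys of the original relation: {Date}, {DishID, ServerID}, {KitchenStation, ServerID}.
{Date, DishID, KitchenStation, ServerID}: {KitchenStation} determines {DishID, KitchenStation} here but is not a superkey — split on KitchenStation --> DishID, giving {DishID, KitchenStation} and {Date, KitchenStation, ServerID}.
{DishID, KitchenStation}: every determinant is a superkey — BCNF.
{Date, KitchenStation, ServerID}: every determinant is a superkey — BCNF.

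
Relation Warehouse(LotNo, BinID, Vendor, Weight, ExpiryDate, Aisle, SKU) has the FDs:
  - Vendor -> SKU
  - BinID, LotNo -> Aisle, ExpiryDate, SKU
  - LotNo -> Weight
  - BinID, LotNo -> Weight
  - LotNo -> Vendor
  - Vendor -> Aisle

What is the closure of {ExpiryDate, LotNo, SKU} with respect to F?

Start with {ExpiryDate, LotNo, SKU}.
LotNo -> Weight applies; add {Weight} → now {ExpiryDate, LotNo, SKU, Weight}.
LotNo -> Vendor applies; add {Vendor} → now {ExpiryDate, LotNo, SKU, Vendor, Weight}.
Vendor -> Aisle applies; add {Aisle} → now {Aisle, ExpiryDate, LotNo, SKU, Vendor, Weight}.
No further FD applies.

{Aisle, ExpiryDate, LotNo, SKU, Vendor, Weight}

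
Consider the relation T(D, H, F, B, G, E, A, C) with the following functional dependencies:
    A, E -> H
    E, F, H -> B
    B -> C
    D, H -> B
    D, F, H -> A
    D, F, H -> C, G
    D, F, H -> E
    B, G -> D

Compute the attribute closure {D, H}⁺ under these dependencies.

{B, C, D, H}

Start with {D, H}.
D, H -> B applies; add {B} → now {B, D, H}.
B -> C applies; add {C} → now {B, C, D, H}.
No further FD applies.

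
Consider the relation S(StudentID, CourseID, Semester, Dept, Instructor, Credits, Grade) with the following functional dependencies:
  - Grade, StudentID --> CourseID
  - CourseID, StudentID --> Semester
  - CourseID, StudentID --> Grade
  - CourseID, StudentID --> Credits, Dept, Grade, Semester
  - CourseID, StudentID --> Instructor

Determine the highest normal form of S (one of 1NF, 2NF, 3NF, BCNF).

BCNF

Candidate keys: {CourseID, StudentID}, {Grade, StudentID}. Prime attributes: {CourseID, Grade, StudentID}.
Each dependency's left side is a superkey — BCNF holds.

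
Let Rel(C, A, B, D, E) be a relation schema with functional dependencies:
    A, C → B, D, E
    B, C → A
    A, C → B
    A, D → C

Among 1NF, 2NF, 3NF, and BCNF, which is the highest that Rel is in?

BCNF

Candidate keys: {A, C}, {A, D}, {B, C}. Prime attributes: {A, B, C, D}.
Each dependency's left side is a superkey — BCNF holds.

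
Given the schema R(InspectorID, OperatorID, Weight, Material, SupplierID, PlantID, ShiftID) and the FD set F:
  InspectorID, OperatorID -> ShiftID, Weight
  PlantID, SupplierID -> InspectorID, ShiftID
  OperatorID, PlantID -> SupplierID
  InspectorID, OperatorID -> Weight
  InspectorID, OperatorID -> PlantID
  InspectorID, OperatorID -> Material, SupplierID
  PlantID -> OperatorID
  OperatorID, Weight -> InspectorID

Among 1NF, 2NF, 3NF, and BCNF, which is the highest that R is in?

Candidate keys: {InspectorID, OperatorID}, {OperatorID, Weight}, {PlantID}. Prime attributes: {InspectorID, OperatorID, PlantID, Weight}.
Every FD has a superkey on the left, so the relation is in BCNF.

BCNF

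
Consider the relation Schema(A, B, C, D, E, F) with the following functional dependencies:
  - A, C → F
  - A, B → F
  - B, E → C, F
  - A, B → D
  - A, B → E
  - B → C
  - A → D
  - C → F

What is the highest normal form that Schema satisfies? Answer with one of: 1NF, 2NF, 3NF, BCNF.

Candidate key: {A, B}. Prime attributes: {A, B}.
A, C → F: {A, C}⁺ = {A, C, D, F}, which is not all of the attributes, so the left side is not a superkey — BCNF is violated.
A, C → F determines the non-prime attribute {F} from a non-superkey — 3NF is violated.
Since {A} ⊂ {A, B} and {A}⁺ ⊇ {D} with {D} non-prime, there is a partial dependency; 2NF fails.

1NF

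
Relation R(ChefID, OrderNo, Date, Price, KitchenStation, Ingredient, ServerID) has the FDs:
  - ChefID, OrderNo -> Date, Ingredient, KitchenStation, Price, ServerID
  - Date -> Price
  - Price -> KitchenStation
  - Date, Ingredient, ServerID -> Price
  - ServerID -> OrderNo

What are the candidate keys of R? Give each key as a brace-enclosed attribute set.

{ChefID, OrderNo}, {ChefID, ServerID}

{ChefID} never appears on the right of any FD, so every key must include it.
{ChefID, OrderNo}⁺ = {ChefID, Date, Ingredient, KitchenStation, OrderNo, Price, ServerID}, which is every attribute, so {ChefID, OrderNo} is a candidate key.
{ChefID, ServerID}⁺ = {ChefID, Date, Ingredient, KitchenStation, OrderNo, Price, ServerID}, which is every attribute, so {ChefID, ServerID} is a candidate key.
These are minimal and exhaustive — every other superkey contains one of them.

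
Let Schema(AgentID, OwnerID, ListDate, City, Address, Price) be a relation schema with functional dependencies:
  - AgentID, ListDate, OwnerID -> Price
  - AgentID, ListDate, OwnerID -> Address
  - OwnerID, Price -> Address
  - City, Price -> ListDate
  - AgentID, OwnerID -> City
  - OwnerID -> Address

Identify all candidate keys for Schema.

{AgentID, OwnerID} never appear on the right of any FD, so every key must include all of them.
{AgentID, ListDate, OwnerID} is a candidate key since {AgentID, ListDate, OwnerID}⁺ = {Address, AgentID, City, ListDate, OwnerID, Price} covers every attribute.
{AgentID, OwnerID, Price} is a candidate key since {AgentID, OwnerID, Price}⁺ = {Address, AgentID, City, ListDate, OwnerID, Price} covers every attribute.
No proper subset of any of these is a key, and no other minimal superkey exists.

{AgentID, ListDate, OwnerID}, {AgentID, OwnerID, Price}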